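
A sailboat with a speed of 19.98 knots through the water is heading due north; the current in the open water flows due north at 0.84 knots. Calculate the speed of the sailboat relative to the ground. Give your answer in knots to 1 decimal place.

Taking east as x and north as y: velocity relative to the water = (0.000, 19.980) knots; the water relative to ground = (0.000, 0.840) knots.
Velocity relative to ground = (0.000, 19.980) + (0.000, 0.840) = (0.000, 20.820) knots.
Speed = |(0.000, 20.820)| = 20.820 knots.

20.8 knots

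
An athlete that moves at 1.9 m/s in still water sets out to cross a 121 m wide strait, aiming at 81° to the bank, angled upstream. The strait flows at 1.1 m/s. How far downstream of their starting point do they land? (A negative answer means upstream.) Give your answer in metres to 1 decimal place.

Perpendicular speed = 1.877 m/s; crossing time = 121 / 1.877 = 64.478 s.
Net downstream speed = 0.803 m/s.
Drift = 0.803 × 64.478 = 51.761 m (downstream).

51.8 m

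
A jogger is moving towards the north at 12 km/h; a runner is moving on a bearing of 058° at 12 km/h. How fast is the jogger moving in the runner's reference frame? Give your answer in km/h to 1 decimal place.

Taking east as x and north as y: jogger velocity = (0.000, 12.000) km/h; runner velocity = (10.177, 6.359) km/h.
Velocity of jogger relative to runner = (0.000, 12.000) − (10.177, 6.359) = (-10.177, 5.641) km/h.
Magnitude = |(-10.177, 5.641)| = 11.635 km/h.

11.6 km/h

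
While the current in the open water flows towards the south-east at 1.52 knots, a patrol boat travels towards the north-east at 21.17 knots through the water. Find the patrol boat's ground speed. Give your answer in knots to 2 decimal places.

Taking east as x and north as y: velocity relative to the water = (14.969, 14.969) knots; the water relative to ground = (1.075, -1.075) knots.
Velocity relative to ground = (14.969, 14.969) + (1.075, -1.075) = (16.044, 13.895) knots.
Speed = |(16.044, 13.895)| = 21.224 knots.

21.22 knots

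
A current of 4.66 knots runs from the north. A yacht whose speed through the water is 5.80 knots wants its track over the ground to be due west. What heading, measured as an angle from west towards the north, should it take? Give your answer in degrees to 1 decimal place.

53.5°

The current pushes perpendicular to the desired track; the heading must have a component into the current equal to 4.66 knots: 5.80 sin θ = 4.66.
sin θ = 0.8034, so θ = 53.461°.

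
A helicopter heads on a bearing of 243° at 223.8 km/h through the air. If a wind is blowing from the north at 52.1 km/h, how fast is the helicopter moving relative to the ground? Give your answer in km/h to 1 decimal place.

251.8 km/h

Taking east as x and north as y: velocity relative to the air = (-199.407, -101.603) km/h; the air relative to ground = (0.000, -52.100) km/h.
Velocity relative to ground = (-199.407, -101.603) + (0.000, -52.100) = (-199.407, -153.703) km/h.
Speed = |(-199.407, -153.703)| = 251.770 km/h.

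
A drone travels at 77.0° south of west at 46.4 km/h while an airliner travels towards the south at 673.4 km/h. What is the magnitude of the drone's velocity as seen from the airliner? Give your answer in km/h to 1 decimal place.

628.3 km/h

Taking east as x and north as y: drone velocity = (-10.438, -45.211) km/h; airliner velocity = (0.000, -673.400) km/h.
Velocity of drone relative to airliner = (-10.438, -45.211) − (0.000, -673.400) = (-10.438, 628.189) km/h.
Magnitude = |(-10.438, 628.189)| = 628.276 km/h.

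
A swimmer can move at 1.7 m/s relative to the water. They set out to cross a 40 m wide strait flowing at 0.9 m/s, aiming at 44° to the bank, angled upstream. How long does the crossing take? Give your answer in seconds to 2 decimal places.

33.87 s

The component of the swimmer's velocity perpendicular to the bank is 1.7 × sin 44° = 1.181 m/s.
The current is parallel to the bank, so it does not affect the crossing time.
Time = 40 / 1.181 = 33.872 s.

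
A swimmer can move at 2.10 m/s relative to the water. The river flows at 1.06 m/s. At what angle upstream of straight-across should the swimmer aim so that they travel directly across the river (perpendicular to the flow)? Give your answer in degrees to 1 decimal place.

To cancel the current, the upstream component of the swimmer's velocity must equal the flow: 2.10 sin θ = 1.06.
sin θ = 1.06 / 2.10 = 0.5048.
θ = arcsin(0.5048) = 30.316°.

30.3°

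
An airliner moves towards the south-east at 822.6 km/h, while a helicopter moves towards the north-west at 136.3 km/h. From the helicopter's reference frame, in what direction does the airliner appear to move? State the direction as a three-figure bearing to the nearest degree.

135°

Taking east as x and north as y: airliner velocity = (581.666, -581.666) km/h; helicopter velocity = (-96.379, 96.379) km/h.
Velocity of airliner relative to helicopter = (581.666, -581.666) − (-96.379, 96.379) = (678.045, -678.045) km/h.
Bearing = atan2(678.04, -678.04) = 135.00° clockwise from north.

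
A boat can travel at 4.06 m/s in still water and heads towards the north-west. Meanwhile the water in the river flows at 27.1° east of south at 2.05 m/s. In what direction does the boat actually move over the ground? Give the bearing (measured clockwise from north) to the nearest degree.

298°

Taking east as x and north as y: velocity relative to the water = (-2.871, 2.871) m/s; the water relative to ground = (0.934, -1.825) m/s.
Velocity relative to ground = (-2.871, 2.871) + (0.934, -1.825) = (-1.937, 1.046) m/s.
Bearing = atan2(-1.94, 1.05) = 298.37° clockwise from north.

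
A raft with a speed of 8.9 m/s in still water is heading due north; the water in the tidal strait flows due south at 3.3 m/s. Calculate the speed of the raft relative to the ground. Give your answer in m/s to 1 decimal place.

5.6 m/s

Taking east as x and north as y: velocity relative to the water = (0.000, 8.900) m/s; the water relative to ground = (0.000, -3.300) m/s.
Velocity relative to ground = (0.000, 8.900) + (0.000, -3.300) = (0.000, 5.600) m/s.
Speed = |(0.000, 5.600)| = 5.600 m/s.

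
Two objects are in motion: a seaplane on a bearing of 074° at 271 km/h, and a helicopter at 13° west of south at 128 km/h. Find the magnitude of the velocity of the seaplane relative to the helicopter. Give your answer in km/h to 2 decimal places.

351.37 km/h

Taking east as x and north as y: seaplane velocity = (260.502, 74.698) km/h; helicopter velocity = (-28.794, -124.719) km/h.
Velocity of seaplane relative to helicopter = (260.502, 74.698) − (-28.794, -124.719) = (289.296, 199.417) km/h.
Magnitude = |(289.296, 199.417)| = 351.368 km/h.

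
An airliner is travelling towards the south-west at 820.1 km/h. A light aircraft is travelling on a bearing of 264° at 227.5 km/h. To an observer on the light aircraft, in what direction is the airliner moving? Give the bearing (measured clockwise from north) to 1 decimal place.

Taking east as x and north as y: airliner velocity = (-579.898, -579.898) km/h; light aircraft velocity = (-226.254, -23.780) km/h.
Velocity of airliner relative to light aircraft = (-579.898, -579.898) − (-226.254, -23.780) = (-353.645, -556.118) km/h.
Bearing = atan2(-353.64, -556.12) = 212.45° clockwise from north.

212.5°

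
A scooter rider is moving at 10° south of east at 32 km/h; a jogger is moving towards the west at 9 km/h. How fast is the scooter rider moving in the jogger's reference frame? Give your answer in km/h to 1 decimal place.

40.9 km/h

Taking east as x and north as y: scooter rider velocity = (31.514, -5.557) km/h; jogger velocity = (-9.000, 0.000) km/h.
Velocity of scooter rider relative to jogger = (31.514, -5.557) − (-9.000, 0.000) = (40.514, -5.557) km/h.
Magnitude = |(40.514, -5.557)| = 40.893 km/h.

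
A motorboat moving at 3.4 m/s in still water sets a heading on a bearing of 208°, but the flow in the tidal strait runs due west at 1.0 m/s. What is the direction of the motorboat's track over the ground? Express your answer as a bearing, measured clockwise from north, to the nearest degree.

Taking east as x and north as y: velocity relative to the water = (-1.596, -3.002) m/s; the water relative to ground = (-1.000, 0.000) m/s.
Velocity relative to ground = (-1.596, -3.002) + (-1.000, 0.000) = (-2.596, -3.002) m/s.
Bearing = atan2(-2.60, -3.00) = 220.85° clockwise from north.

221°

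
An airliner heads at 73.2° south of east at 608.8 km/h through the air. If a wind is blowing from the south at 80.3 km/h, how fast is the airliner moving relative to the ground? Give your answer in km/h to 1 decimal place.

Taking east as x and north as y: velocity relative to the air = (175.963, -582.816) km/h; the air relative to ground = (0.000, 80.300) km/h.
Velocity relative to ground = (175.963, -582.816) + (0.000, 80.300) = (175.963, -502.516) km/h.
Speed = |(175.963, -502.516)| = 532.433 km/h.

532.4 km/h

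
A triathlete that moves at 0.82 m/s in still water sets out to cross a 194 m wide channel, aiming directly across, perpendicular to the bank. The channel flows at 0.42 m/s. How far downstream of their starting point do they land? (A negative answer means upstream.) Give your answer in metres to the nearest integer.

99 m

Perpendicular speed = 0.820 m/s; crossing time = 194 / 0.820 = 236.585 s.
Net downstream speed = 0.420 m/s.
Drift = 0.420 × 236.585 = 99.366 m (downstream).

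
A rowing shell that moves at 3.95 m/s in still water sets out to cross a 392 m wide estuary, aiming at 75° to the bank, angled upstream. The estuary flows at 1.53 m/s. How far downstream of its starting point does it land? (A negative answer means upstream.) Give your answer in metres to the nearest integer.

Perpendicular speed = 3.815 m/s; crossing time = 392 / 3.815 = 102.741 s.
Net downstream speed = 0.508 m/s.
Drift = 0.508 × 102.741 = 52.158 m (downstream).

52 m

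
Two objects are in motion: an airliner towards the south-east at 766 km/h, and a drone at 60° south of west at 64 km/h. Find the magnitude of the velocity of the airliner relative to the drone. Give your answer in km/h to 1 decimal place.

752.0 km/h

Taking east as x and north as y: airliner velocity = (541.644, -541.644) km/h; drone velocity = (-32.000, -55.426) km/h.
Velocity of airliner relative to drone = (541.644, -541.644) − (-32.000, -55.426) = (573.644, -486.218) km/h.
Magnitude = |(573.644, -486.218)| = 751.981 km/h.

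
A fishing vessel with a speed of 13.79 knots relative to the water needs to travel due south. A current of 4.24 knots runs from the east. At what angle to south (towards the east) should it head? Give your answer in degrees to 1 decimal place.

The current pushes perpendicular to the desired track; the heading must have a component into the current equal to 4.24 knots: 13.79 sin θ = 4.24.
sin θ = 0.3075, so θ = 17.907°.

17.9°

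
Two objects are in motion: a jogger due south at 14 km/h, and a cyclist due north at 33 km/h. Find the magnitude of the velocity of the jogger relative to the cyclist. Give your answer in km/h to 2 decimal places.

47.00 km/h

Taking east as x and north as y: jogger velocity = (0.000, -14.000) km/h; cyclist velocity = (0.000, 33.000) km/h.
Velocity of jogger relative to cyclist = (0.000, -14.000) − (0.000, 33.000) = (0.000, -47.000) km/h.
Magnitude = |(0.000, -47.000)| = 47.000 km/h.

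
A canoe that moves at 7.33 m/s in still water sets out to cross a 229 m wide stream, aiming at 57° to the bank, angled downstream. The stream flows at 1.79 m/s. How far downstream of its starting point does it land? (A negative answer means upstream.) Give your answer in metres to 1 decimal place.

Perpendicular speed = 6.147 m/s; crossing time = 229 / 6.147 = 37.251 s.
Net downstream speed = 5.782 m/s.
Drift = 5.782 × 37.251 = 215.394 m (downstream).

215.4 m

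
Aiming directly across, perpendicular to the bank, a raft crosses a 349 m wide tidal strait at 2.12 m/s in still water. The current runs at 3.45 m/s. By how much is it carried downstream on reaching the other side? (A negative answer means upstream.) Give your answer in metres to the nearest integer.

Perpendicular speed = 2.120 m/s; crossing time = 349 / 2.120 = 164.623 s.
Net downstream speed = 3.450 m/s.
Drift = 3.450 × 164.623 = 567.948 m (downstream).

568 m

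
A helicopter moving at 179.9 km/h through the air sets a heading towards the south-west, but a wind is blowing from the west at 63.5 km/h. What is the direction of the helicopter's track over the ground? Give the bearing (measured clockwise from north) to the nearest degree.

207°

Taking east as x and north as y: velocity relative to the air = (-127.209, -127.209) km/h; the air relative to ground = (63.500, 0.000) km/h.
Velocity relative to ground = (-127.209, -127.209) + (63.500, 0.000) = (-63.709, -127.209) km/h.
Bearing = atan2(-63.71, -127.21) = 206.60° clockwise from north.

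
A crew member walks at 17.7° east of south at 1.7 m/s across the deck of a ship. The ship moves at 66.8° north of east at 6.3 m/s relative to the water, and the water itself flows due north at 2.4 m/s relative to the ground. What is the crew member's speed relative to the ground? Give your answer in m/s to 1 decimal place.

7.2 m/s

In east/north components (m/s): crew member relative to ship = (0.517, -1.620); ship relative to water = (2.482, 5.791); water relative to ground = (0.000, 2.400).
Sum = (2.999, 6.571) m/s.
Speed = |(2.999, 6.571)| = 7.223 m/s.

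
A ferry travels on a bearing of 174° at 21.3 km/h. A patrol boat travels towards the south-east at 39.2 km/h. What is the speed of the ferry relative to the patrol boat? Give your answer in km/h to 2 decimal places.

Taking east as x and north as y: ferry velocity = (2.226, -21.183) km/h; patrol boat velocity = (27.719, -27.719) km/h.
Velocity of ferry relative to patrol boat = (2.226, -21.183) − (27.719, -27.719) = (-25.492, 6.535) km/h.
Magnitude = |(-25.492, 6.535)| = 26.317 km/h.

26.32 km/h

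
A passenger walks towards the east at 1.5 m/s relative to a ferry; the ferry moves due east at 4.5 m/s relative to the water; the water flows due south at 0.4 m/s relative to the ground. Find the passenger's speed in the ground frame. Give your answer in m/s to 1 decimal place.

6.0 m/s

In east/north components (m/s): passenger relative to ferry = (1.500, 0.000); ferry relative to water = (4.500, 0.000); water relative to ground = (0.000, -0.400).
Sum = (6.000, -0.400) m/s.
Speed = |(6.000, -0.400)| = 6.013 m/s.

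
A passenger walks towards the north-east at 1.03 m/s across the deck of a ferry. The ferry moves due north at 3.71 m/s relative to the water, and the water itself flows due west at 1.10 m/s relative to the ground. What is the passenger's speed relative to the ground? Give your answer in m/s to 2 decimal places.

4.45 m/s

In east/north components (m/s): passenger relative to ferry = (0.728, 0.728); ferry relative to water = (0.000, 3.710); water relative to ground = (-1.100, 0.000).
Sum = (-0.372, 4.438) m/s.
Speed = |(-0.372, 4.438)| = 4.454 m/s.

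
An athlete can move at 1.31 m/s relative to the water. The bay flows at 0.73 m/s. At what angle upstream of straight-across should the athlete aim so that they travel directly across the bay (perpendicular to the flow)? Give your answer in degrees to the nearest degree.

34°

To cancel the current, the upstream component of the athlete's velocity must equal the flow: 1.31 sin θ = 0.73.
sin θ = 0.73 / 1.31 = 0.5573.
θ = arcsin(0.5573) = 33.866°.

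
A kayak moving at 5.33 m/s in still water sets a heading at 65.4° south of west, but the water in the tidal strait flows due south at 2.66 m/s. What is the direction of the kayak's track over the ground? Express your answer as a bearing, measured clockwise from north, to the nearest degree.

Taking east as x and north as y: velocity relative to the water = (-2.219, -4.846) m/s; the water relative to ground = (0.000, -2.660) m/s.
Velocity relative to ground = (-2.219, -4.846) + (0.000, -2.660) = (-2.219, -7.506) m/s.
Bearing = atan2(-2.22, -7.51) = 196.47° clockwise from north.

196°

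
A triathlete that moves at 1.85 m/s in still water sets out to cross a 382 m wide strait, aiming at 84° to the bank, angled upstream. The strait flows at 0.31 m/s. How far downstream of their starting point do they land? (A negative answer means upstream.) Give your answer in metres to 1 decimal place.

Perpendicular speed = 1.840 m/s; crossing time = 382 / 1.840 = 207.624 s.
Net downstream speed = 0.117 m/s.
Drift = 0.117 × 207.624 = 24.214 m (downstream).

24.2 m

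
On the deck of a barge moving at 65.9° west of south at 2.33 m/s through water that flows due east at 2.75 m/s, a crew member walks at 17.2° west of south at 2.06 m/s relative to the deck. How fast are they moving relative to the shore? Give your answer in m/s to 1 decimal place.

2.9 m/s

In east/north components (m/s): crew member relative to barge = (-0.609, -1.968); barge relative to water = (-2.127, -0.951); water relative to ground = (2.750, 0.000).
Sum = (0.014, -2.919) m/s.
Speed = |(0.014, -2.919)| = 2.919 m/s.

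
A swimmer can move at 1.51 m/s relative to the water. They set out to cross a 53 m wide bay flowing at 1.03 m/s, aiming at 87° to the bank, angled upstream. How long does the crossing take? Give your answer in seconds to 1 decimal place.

The component of the swimmer's velocity perpendicular to the bank is 1.51 × sin 87° = 1.508 m/s.
The flow acts along the bank and has no component across it.
Time = 53 / 1.508 = 35.148 s.

35.1 s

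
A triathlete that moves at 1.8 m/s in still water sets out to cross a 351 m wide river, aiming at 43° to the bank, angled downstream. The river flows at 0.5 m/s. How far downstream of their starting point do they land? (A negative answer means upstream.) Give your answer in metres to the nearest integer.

Perpendicular speed = 1.228 m/s; crossing time = 351 / 1.228 = 285.924 s.
Net downstream speed = 1.816 m/s.
Drift = 1.816 × 285.924 = 519.364 m (downstream).

519 m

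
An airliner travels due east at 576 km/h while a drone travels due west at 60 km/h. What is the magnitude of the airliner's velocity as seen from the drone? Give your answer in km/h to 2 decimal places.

636.00 km/h

Taking east as x and north as y: airliner velocity = (576.000, 0.000) km/h; drone velocity = (-60.000, 0.000) km/h.
Velocity of airliner relative to drone = (576.000, 0.000) − (-60.000, 0.000) = (636.000, 0.000) km/h.
Magnitude = |(636.000, 0.000)| = 636.000 km/h.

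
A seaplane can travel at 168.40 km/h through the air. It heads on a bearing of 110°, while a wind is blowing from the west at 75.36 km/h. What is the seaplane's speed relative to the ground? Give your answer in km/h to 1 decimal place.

Taking east as x and north as y: velocity relative to the air = (158.244, -57.596) km/h; the air relative to ground = (75.360, 0.000) km/h.
Velocity relative to ground = (158.244, -57.596) + (75.360, 0.000) = (233.604, -57.596) km/h.
Speed = |(233.604, -57.596)| = 240.600 km/h.

240.6 km/h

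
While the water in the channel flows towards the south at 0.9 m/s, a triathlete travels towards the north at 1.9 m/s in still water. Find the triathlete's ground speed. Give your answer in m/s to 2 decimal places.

1.00 m/s

Taking east as x and north as y: velocity relative to the water = (0.000, 1.900) m/s; the water relative to ground = (0.000, -0.900) m/s.
Velocity relative to ground = (0.000, 1.900) + (0.000, -0.900) = (0.000, 1.000) m/s.
Speed = |(0.000, 1.000)| = 1.000 m/s.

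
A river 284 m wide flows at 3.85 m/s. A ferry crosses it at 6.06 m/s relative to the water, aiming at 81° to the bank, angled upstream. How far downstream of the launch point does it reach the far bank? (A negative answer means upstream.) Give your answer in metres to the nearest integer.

Perpendicular speed = 5.985 m/s; crossing time = 284 / 5.985 = 47.449 s.
Net downstream speed = 2.902 m/s.
Drift = 2.902 × 47.449 = 137.697 m (downstream).

138 m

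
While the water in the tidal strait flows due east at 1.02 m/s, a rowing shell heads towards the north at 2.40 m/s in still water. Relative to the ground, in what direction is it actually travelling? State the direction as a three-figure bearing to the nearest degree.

023°

Taking east as x and north as y: velocity relative to the water = (0.000, 2.400) m/s; the water relative to ground = (1.020, 0.000) m/s.
Velocity relative to ground = (0.000, 2.400) + (1.020, 0.000) = (1.020, 2.400) m/s.
Bearing = atan2(1.02, 2.40) = 23.03° clockwise from north.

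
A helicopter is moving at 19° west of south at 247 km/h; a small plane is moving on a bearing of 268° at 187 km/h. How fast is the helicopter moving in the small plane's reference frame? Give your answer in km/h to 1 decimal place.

Taking east as x and north as y: helicopter velocity = (-80.415, -233.543) km/h; small plane velocity = (-186.886, -6.526) km/h.
Velocity of helicopter relative to small plane = (-80.415, -233.543) − (-186.886, -6.526) = (106.471, -227.017) km/h.
Magnitude = |(106.471, -227.017)| = 250.744 km/h.

250.7 km/h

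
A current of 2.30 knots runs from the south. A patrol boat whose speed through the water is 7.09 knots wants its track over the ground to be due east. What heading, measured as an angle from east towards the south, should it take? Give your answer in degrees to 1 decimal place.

18.9°

The current pushes perpendicular to the desired track; the heading must have a component into the current equal to 2.30 knots: 7.09 sin θ = 2.30.
sin θ = 0.3244, so θ = 18.929°.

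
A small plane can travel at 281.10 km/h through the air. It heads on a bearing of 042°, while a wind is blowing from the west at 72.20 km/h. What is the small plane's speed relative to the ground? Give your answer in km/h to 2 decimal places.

333.75 km/h

Taking east as x and north as y: velocity relative to the air = (188.093, 208.898) km/h; the air relative to ground = (72.200, 0.000) km/h.
Velocity relative to ground = (188.093, 208.898) + (72.200, 0.000) = (260.293, 208.898) km/h.
Speed = |(260.293, 208.898)| = 333.752 km/h.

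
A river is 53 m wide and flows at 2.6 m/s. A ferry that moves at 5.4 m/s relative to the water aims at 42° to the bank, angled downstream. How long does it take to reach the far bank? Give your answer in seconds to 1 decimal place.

14.7 s

The component of the ferry's velocity perpendicular to the bank is 5.4 × sin 42° = 3.613 m/s.
The current is parallel to the bank, so it does not affect the crossing time.
Time = 53 / 3.613 = 14.668 s.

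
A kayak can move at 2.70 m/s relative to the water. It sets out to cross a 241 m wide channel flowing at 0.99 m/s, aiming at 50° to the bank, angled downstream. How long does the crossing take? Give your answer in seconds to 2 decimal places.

116.52 s

The component of the kayak's velocity perpendicular to the bank is 2.70 × sin 50° = 2.068 m/s.
The current is parallel to the bank, so it does not affect the crossing time.
Time = 241 / 2.068 = 116.520 s.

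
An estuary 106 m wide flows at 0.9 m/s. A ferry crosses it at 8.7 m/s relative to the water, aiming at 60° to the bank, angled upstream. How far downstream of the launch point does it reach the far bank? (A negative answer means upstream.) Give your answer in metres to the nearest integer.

Perpendicular speed = 7.534 m/s; crossing time = 106 / 7.534 = 14.069 s.
Net downstream speed = -3.450 m/s.
Drift = -3.450 × 14.069 = -48.537 m (upstream).

-49 m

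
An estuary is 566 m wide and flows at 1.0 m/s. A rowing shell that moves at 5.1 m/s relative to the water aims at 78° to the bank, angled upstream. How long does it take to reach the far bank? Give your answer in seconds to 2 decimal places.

113.46 s

The component of the rowing shell's velocity perpendicular to the bank is 5.1 × sin 78° = 4.989 m/s.
The current is parallel to the bank, so it does not affect the crossing time.
Time = 566 / 4.989 = 113.460 s.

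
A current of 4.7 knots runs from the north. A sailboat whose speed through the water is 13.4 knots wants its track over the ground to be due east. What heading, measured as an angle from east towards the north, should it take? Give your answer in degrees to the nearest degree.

21°

The current pushes perpendicular to the desired track; the heading must have a component into the current equal to 4.7 knots: 13.4 sin θ = 4.7.
sin θ = 0.3507, so θ = 20.533°.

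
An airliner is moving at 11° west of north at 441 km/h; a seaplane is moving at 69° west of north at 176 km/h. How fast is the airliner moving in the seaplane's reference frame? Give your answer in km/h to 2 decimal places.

Taking east as x and north as y: airliner velocity = (-84.147, 432.898) km/h; seaplane velocity = (-164.310, 63.073) km/h.
Velocity of airliner relative to seaplane = (-84.147, 432.898) − (-164.310, 63.073) = (80.163, 369.825) km/h.
Magnitude = |(80.163, 369.825)| = 378.413 km/h.

378.41 km/h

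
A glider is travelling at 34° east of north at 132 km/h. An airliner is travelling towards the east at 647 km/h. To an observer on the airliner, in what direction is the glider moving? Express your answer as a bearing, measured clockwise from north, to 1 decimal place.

Taking east as x and north as y: glider velocity = (73.813, 109.433) km/h; airliner velocity = (647.000, 0.000) km/h.
Velocity of glider relative to airliner = (73.813, 109.433) − (647.000, 0.000) = (-573.187, 109.433) km/h.
Bearing = atan2(-573.19, 109.43) = 280.81° clockwise from north.

280.8°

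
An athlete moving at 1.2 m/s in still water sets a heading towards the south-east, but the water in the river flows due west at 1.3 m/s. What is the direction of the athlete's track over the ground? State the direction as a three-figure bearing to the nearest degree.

208°

Taking east as x and north as y: velocity relative to the water = (0.849, -0.849) m/s; the water relative to ground = (-1.300, 0.000) m/s.
Velocity relative to ground = (0.849, -0.849) + (-1.300, 0.000) = (-0.451, -0.849) m/s.
Bearing = atan2(-0.45, -0.85) = 208.02° clockwise from north.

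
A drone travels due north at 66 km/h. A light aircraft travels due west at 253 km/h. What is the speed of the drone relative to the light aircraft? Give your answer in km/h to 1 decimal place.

261.5 km/h

Taking east as x and north as y: drone velocity = (0.000, 66.000) km/h; light aircraft velocity = (-253.000, 0.000) km/h.
Velocity of drone relative to light aircraft = (0.000, 66.000) − (-253.000, 0.000) = (253.000, 66.000) km/h.
Magnitude = |(253.000, 66.000)| = 261.467 km/h.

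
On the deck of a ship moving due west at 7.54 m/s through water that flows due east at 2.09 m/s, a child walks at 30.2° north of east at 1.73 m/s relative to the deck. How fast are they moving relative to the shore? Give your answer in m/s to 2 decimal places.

4.05 m/s

In east/north components (m/s): child relative to ship = (1.495, 0.870); ship relative to water = (-7.540, 0.000); water relative to ground = (2.090, 0.000).
Sum = (-3.955, 0.870) m/s.
Speed = |(-3.955, 0.870)| = 4.049 m/s.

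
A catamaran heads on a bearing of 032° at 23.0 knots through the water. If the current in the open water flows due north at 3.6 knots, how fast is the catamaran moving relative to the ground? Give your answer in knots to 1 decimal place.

Taking east as x and north as y: velocity relative to the water = (12.188, 19.505) knots; the water relative to ground = (0.000, 3.600) knots.
Velocity relative to ground = (12.188, 19.505) + (0.000, 3.600) = (12.188, 23.105) knots.
Speed = |(12.188, 23.105)| = 26.123 knots.

26.1 knots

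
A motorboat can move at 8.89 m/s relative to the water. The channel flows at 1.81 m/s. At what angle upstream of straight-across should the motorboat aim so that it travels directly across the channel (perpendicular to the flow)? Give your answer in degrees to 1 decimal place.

To cancel the current, the upstream component of the motorboat's velocity must equal the flow: 8.89 sin θ = 1.81.
sin θ = 1.81 / 8.89 = 0.2036.
θ = arcsin(0.2036) = 11.748°.

11.7°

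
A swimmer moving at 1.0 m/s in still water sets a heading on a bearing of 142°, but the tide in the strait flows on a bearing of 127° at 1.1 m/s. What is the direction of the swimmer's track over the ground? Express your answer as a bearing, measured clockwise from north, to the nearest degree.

Taking east as x and north as y: velocity relative to the water = (0.616, -0.788) m/s; the water relative to ground = (0.878, -0.662) m/s.
Velocity relative to ground = (0.616, -0.788) + (0.878, -0.662) = (1.494, -1.450) m/s.
Bearing = atan2(1.49, -1.45) = 134.14° clockwise from north.

134°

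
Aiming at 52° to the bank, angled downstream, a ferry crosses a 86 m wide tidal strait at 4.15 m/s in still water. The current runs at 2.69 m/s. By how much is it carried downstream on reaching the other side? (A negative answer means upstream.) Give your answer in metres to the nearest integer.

Perpendicular speed = 3.270 m/s; crossing time = 86 / 3.270 = 26.298 s.
Net downstream speed = 5.245 m/s.
Drift = 5.245 × 26.298 = 137.931 m (downstream).

138 m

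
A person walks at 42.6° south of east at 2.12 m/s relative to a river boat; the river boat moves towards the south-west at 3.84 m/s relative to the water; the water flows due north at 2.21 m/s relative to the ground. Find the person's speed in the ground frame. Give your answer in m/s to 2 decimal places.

In east/north components (m/s): person relative to river boat = (1.561, -1.435); river boat relative to water = (-2.715, -2.715); water relative to ground = (0.000, 2.210).
Sum = (-1.155, -1.940) m/s.
Speed = |(-1.155, -1.940)| = 2.258 m/s.

2.26 m/s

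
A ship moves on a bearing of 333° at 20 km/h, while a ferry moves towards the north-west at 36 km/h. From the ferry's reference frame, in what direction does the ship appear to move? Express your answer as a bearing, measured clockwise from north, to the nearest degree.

Taking east as x and north as y: ship velocity = (-9.080, 17.820) km/h; ferry velocity = (-25.456, 25.456) km/h.
Velocity of ship relative to ferry = (-9.080, 17.820) − (-25.456, 25.456) = (16.376, -7.636) km/h.
Bearing = atan2(16.38, -7.64) = 115.00° clockwise from north.

115°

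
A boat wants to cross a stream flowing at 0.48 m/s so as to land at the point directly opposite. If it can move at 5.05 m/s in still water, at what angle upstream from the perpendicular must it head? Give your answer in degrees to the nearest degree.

To cancel the current, the upstream component of the boat's velocity must equal the flow: 5.05 sin θ = 0.48.
sin θ = 0.48 / 5.05 = 0.0950.
θ = arcsin(0.0950) = 5.454°.

5°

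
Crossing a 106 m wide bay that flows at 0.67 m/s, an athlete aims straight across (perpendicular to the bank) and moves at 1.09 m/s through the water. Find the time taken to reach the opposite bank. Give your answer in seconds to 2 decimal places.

The component of the athlete's velocity perpendicular to the bank is 1.09 m/s.
The flow acts along the bank and has no component across it.
Time = 106 / 1.090 = 97.248 s.

97.25 s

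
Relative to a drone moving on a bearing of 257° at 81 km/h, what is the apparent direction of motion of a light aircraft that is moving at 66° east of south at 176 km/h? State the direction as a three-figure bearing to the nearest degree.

Taking east as x and north as y: light aircraft velocity = (160.784, -71.586) km/h; drone velocity = (-78.924, -18.221) km/h.
Velocity of light aircraft relative to drone = (160.784, -71.586) − (-78.924, -18.221) = (239.708, -53.365) km/h.
Bearing = atan2(239.71, -53.36) = 102.55° clockwise from north.

103°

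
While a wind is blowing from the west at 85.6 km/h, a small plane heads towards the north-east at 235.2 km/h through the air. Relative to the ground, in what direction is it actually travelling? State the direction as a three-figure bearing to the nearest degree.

057°

Taking east as x and north as y: velocity relative to the air = (166.312, 166.312) km/h; the air relative to ground = (85.600, 0.000) km/h.
Velocity relative to ground = (166.312, 166.312) + (85.600, 0.000) = (251.912, 166.312) km/h.
Bearing = atan2(251.91, 166.31) = 56.57° clockwise from north.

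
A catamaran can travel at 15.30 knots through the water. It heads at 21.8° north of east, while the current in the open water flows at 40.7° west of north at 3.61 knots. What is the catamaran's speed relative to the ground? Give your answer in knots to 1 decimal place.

Taking east as x and north as y: velocity relative to the water = (14.206, 5.682) knots; the water relative to ground = (-2.354, 2.737) knots.
Velocity relative to ground = (14.206, 5.682) + (-2.354, 2.737) = (11.852, 8.419) knots.
Speed = |(11.852, 8.419)| = 14.538 knots.

14.5 knots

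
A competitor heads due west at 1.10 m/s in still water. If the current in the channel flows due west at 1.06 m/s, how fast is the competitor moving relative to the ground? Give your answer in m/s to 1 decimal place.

2.2 m/s

Taking east as x and north as y: velocity relative to the water = (-1.100, 0.000) m/s; the water relative to ground = (-1.060, 0.000) m/s.
Velocity relative to ground = (-1.100, 0.000) + (-1.060, 0.000) = (-2.160, 0.000) m/s.
Speed = |(-2.160, 0.000)| = 2.160 m/s.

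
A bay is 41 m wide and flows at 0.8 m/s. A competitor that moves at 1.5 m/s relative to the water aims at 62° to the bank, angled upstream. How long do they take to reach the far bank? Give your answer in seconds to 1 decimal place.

31.0 s

The component of the competitor's velocity perpendicular to the bank is 1.5 × sin 62° = 1.324 m/s.
Only the cross-stream component determines the crossing time; the current contributes nothing perpendicular to the bank.
Time = 41 / 1.324 = 30.957 s.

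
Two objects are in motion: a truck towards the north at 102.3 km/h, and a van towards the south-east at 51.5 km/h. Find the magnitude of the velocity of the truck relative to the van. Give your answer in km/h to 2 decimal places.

143.42 km/h

Taking east as x and north as y: truck velocity = (0.000, 102.300) km/h; van velocity = (36.416, -36.416) km/h.
Velocity of truck relative to van = (0.000, 102.300) − (36.416, -36.416) = (-36.416, 138.716) km/h.
Magnitude = |(-36.416, 138.716)| = 143.416 km/h.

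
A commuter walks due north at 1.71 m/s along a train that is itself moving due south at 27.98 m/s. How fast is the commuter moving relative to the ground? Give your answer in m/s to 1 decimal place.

Taking east as x and north as y: train velocity = (0.000, -27.980) m/s; commuter velocity relative to train = (0.000, 1.710) m/s.
Velocity relative to ground = (0.000, -27.980) + (0.000, 1.710) = (0.000, -26.270) m/s.
Speed = |(0.000, -26.270)| = 26.270 m/s.

26.3 m/s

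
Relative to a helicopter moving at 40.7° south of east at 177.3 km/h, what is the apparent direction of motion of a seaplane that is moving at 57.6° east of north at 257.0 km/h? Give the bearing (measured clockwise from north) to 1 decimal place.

018.1°

Taking east as x and north as y: seaplane velocity = (216.992, 137.707) km/h; helicopter velocity = (134.417, -115.617) km/h.
Velocity of seaplane relative to helicopter = (216.992, 137.707) − (134.417, -115.617) = (82.575, 253.325) km/h.
Bearing = atan2(82.58, 253.32) = 18.05° clockwise from north.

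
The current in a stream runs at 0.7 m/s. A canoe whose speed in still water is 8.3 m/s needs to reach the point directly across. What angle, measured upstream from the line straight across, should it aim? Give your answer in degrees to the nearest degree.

5°

To cancel the current, the upstream component of the canoe's velocity must equal the flow: 8.3 sin θ = 0.7.
sin θ = 0.7 / 8.3 = 0.0843.
θ = arcsin(0.0843) = 4.838°.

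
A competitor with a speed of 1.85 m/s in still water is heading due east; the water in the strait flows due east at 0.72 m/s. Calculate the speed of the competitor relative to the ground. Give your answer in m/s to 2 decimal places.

Taking east as x and north as y: velocity relative to the water = (1.850, 0.000) m/s; the water relative to ground = (0.720, 0.000) m/s.
Velocity relative to ground = (1.850, 0.000) + (0.720, 0.000) = (2.570, 0.000) m/s.
Speed = |(2.570, 0.000)| = 2.570 m/s.

2.57 m/s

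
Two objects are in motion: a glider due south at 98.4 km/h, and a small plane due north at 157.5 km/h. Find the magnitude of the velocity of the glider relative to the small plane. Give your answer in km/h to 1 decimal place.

Taking east as x and north as y: glider velocity = (0.000, -98.400) km/h; small plane velocity = (0.000, 157.500) km/h.
Velocity of glider relative to small plane = (0.000, -98.400) − (0.000, 157.500) = (0.000, -255.900) km/h.
Magnitude = |(0.000, -255.900)| = 255.900 km/h.

255.9 km/h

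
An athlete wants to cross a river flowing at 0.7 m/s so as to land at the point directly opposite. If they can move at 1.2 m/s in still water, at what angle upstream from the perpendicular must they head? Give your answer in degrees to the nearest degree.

36°

To cancel the current, the upstream component of the athlete's velocity must equal the flow: 1.2 sin θ = 0.7.
sin θ = 0.7 / 1.2 = 0.5833.
θ = arcsin(0.5833) = 35.685°.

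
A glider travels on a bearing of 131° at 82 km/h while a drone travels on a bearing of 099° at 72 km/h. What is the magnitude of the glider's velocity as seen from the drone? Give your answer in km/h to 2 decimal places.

43.52 km/h

Taking east as x and north as y: glider velocity = (61.886, -53.797) km/h; drone velocity = (71.114, -11.263) km/h.
Velocity of glider relative to drone = (61.886, -53.797) − (71.114, -11.263) = (-9.227, -42.534) km/h.
Magnitude = |(-9.227, -42.534)| = 43.523 km/h.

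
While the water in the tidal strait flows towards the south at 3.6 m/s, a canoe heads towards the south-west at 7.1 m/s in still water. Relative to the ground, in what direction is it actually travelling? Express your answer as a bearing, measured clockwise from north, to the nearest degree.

210°

Taking east as x and north as y: velocity relative to the water = (-5.020, -5.020) m/s; the water relative to ground = (0.000, -3.600) m/s.
Velocity relative to ground = (-5.020, -5.020) + (0.000, -3.600) = (-5.020, -8.620) m/s.
Bearing = atan2(-5.02, -8.62) = 210.22° clockwise from north.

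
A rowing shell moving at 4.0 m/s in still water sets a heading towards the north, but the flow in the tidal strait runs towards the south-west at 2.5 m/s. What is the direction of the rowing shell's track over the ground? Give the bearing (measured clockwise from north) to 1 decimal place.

Taking east as x and north as y: velocity relative to the water = (0.000, 4.000) m/s; the water relative to ground = (-1.768, -1.768) m/s.
Velocity relative to ground = (0.000, 4.000) + (-1.768, -1.768) = (-1.768, 2.232) m/s.
Bearing = atan2(-1.77, 2.23) = 321.62° clockwise from north.

321.6°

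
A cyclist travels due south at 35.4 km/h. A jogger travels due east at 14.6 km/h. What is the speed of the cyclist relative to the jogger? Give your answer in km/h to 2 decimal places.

38.29 km/h

Taking east as x and north as y: cyclist velocity = (0.000, -35.400) km/h; jogger velocity = (14.600, 0.000) km/h.
Velocity of cyclist relative to jogger = (0.000, -35.400) − (14.600, 0.000) = (-14.600, -35.400) km/h.
Magnitude = |(-14.600, -35.400)| = 38.293 km/h.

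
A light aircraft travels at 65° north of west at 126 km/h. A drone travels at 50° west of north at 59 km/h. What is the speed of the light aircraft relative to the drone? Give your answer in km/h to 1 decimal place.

Taking east as x and north as y: light aircraft velocity = (-53.250, 114.195) km/h; drone velocity = (-45.197, 37.924) km/h.
Velocity of light aircraft relative to drone = (-53.250, 114.195) − (-45.197, 37.924) = (-8.053, 76.270) km/h.
Magnitude = |(-8.053, 76.270)| = 76.694 km/h.

76.7 km/h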